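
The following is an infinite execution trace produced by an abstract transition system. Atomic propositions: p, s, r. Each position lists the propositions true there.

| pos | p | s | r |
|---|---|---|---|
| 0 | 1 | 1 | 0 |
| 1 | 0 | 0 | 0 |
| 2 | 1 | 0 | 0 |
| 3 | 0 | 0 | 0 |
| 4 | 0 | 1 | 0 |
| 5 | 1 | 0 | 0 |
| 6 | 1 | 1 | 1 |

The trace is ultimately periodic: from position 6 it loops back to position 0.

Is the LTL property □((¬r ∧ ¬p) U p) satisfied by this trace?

Yes

(¬r ∧ ¬p) U p holds at every position 0..6, and those are all positions ever visited, so □((¬r ∧ ¬p) U p) holds.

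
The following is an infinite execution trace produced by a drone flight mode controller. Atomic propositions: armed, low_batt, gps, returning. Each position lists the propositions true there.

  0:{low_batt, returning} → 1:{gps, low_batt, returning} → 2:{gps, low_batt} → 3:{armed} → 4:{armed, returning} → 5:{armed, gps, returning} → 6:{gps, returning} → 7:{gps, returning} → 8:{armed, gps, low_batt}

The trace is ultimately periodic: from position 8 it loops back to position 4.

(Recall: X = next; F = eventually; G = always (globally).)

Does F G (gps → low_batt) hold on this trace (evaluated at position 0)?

Does not hold

G (gps → low_batt) is false at every position 0..8, so it never becomes true and F G (gps → low_batt) fails.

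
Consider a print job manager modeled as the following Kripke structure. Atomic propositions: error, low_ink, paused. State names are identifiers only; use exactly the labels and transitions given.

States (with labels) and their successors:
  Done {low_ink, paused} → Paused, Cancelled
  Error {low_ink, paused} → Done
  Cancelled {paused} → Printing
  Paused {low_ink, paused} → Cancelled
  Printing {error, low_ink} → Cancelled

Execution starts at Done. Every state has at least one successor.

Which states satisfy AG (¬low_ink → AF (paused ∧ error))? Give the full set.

States satisfying ¬low_ink → AF (paused ∧ error): {Done, Error, Paused, Printing}.
States satisfying AG (¬low_ink → AF (paused ∧ error)): ∅.

none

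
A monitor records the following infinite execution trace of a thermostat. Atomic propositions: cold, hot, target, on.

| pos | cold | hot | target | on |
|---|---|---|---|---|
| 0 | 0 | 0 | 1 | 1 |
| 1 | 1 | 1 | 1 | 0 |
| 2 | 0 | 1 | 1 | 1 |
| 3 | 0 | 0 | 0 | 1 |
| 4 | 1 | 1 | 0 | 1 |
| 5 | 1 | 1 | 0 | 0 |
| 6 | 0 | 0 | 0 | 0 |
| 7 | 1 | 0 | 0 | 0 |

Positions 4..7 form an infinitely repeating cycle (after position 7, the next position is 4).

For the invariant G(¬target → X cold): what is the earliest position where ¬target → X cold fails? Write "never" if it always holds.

Check ¬target → X cold at each position in order: 0 ✓, 1 ✓, 2 ✓, 3 ✓, 4 ✓.
At position 5 the labels are {cold, hot} and the next position 6 has {}, so ¬target → X cold is false there. This is the first violation.

5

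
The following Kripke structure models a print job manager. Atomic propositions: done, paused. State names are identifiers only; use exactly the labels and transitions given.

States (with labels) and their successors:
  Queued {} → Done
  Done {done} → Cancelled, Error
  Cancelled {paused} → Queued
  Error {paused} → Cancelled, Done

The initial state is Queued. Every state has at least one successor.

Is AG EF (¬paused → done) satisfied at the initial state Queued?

Satisfied

States satisfying EF (¬paused → done): {Queued, Done, Cancelled, Error}.
States satisfying AG EF (¬paused → done): {Queued, Done, Cancelled, Error}.
Every state reachable from Queued satisfies EF (¬paused → done).
Queued ∈ Sat(AG EF (¬paused → done)).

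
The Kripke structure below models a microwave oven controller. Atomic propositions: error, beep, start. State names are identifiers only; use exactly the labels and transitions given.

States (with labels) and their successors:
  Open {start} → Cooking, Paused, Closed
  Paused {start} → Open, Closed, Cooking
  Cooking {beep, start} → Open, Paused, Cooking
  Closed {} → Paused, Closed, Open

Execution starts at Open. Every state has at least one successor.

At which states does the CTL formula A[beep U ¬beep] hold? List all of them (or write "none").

States satisfying beep: {Cooking}.
States satisfying ¬beep: {Open, Paused, Closed}.
States satisfying A[beep U ¬beep]: {Open, Paused, Closed}.

{Open, Paused, Closed}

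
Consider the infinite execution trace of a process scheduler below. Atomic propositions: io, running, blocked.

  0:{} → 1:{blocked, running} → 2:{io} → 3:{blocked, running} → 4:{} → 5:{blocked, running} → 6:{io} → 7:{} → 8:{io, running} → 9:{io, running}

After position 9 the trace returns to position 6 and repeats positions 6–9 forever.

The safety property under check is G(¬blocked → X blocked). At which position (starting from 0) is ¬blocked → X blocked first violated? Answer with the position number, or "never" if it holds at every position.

6

Check ¬blocked → X blocked at each position in order: 0 ✓, 1 ✓, 2 ✓, 3 ✓, 4 ✓, 5 ✓.
At position 6 the labels are {io} and the next position 7 has {}, so ¬blocked → X blocked is false there. This is the first violation.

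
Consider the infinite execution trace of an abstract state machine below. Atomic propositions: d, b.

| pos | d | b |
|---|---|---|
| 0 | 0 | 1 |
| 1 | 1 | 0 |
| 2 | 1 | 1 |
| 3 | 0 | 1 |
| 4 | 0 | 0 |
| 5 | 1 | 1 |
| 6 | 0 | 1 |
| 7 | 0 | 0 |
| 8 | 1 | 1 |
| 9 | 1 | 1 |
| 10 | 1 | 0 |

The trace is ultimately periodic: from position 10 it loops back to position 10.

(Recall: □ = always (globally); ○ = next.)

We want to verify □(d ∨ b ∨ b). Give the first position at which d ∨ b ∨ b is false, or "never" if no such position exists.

4

Check d ∨ b ∨ b at each position in order: 0 ✓, 1 ✓, 2 ✓, 3 ✓.
At position 4 the labels are {}, so d ∨ b ∨ b is false there. This is the first violation.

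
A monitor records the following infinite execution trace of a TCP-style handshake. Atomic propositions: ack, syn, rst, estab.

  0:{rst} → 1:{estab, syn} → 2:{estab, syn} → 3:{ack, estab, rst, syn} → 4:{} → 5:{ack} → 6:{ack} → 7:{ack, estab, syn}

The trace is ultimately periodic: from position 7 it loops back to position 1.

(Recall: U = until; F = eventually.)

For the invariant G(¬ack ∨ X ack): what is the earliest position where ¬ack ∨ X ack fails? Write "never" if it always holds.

Check ¬ack ∨ X ack at each position in order: 0 ✓, 1 ✓, 2 ✓.
At position 3 the labels are {ack, estab, rst, syn} and the next position 4 has {}, so ¬ack ∨ X ack is false there. This is the first violation.

3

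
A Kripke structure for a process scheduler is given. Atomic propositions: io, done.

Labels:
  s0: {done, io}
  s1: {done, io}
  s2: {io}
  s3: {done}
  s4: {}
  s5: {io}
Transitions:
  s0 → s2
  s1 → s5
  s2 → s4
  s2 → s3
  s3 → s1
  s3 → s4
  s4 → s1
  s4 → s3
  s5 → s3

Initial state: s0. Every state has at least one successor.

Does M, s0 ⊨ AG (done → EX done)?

Does not hold

States satisfying done → EX done: {s2, s3, s4, s5}.
States satisfying AG (done → EX done): ∅.
s0 is reachable from s0 and violates done → EX done, so AG fails at s0.
s0 ∉ Sat(AG (done → EX done)).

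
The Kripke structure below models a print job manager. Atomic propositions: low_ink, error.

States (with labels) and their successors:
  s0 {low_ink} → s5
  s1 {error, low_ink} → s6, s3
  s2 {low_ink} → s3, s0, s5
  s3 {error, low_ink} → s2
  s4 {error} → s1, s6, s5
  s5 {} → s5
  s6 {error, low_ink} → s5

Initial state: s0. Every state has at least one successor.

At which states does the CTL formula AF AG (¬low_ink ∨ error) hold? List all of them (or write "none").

States satisfying AG (¬low_ink ∨ error): {s5, s6}.
States satisfying AF AG (¬low_ink ∨ error): {s0, s5, s6}.

{s0, s5, s6}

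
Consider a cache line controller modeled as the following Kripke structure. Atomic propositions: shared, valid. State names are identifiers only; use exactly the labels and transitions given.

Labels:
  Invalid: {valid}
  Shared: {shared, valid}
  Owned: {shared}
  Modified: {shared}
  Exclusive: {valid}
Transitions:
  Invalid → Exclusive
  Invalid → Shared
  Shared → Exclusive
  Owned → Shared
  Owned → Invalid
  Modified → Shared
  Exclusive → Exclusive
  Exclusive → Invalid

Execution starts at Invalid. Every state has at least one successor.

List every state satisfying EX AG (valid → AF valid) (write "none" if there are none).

{Invalid, Shared, Owned, Modified, Exclusive}

States satisfying AG (valid → AF valid): {Invalid, Shared, Owned, Modified, Exclusive}.
States satisfying EX AG (valid → AF valid): {Invalid, Shared, Owned, Modified, Exclusive}.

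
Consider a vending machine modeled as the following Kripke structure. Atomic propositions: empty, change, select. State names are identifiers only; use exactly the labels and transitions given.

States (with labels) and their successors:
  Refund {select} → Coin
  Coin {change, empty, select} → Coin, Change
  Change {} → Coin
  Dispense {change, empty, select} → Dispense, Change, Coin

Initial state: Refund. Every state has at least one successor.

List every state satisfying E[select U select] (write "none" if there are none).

{Refund, Coin, Dispense}

States satisfying select: {Refund, Coin, Dispense}.
States satisfying E[select U select]: {Refund, Coin, Dispense}.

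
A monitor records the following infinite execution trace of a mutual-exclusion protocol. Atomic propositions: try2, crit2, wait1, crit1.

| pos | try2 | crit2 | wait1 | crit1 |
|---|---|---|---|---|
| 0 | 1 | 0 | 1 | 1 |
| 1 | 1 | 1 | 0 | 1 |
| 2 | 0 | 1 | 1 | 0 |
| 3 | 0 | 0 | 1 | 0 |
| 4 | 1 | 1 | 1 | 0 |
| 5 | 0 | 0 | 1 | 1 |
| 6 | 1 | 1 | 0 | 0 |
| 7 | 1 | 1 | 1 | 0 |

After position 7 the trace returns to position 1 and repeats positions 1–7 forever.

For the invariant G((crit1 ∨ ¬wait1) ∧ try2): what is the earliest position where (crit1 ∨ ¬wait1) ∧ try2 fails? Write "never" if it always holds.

2

Check (crit1 ∨ ¬wait1) ∧ try2 at each position in order: 0 ✓, 1 ✓.
At position 2 the labels are {crit2, wait1}, so (crit1 ∨ ¬wait1) ∧ try2 is false there. This is the first violation.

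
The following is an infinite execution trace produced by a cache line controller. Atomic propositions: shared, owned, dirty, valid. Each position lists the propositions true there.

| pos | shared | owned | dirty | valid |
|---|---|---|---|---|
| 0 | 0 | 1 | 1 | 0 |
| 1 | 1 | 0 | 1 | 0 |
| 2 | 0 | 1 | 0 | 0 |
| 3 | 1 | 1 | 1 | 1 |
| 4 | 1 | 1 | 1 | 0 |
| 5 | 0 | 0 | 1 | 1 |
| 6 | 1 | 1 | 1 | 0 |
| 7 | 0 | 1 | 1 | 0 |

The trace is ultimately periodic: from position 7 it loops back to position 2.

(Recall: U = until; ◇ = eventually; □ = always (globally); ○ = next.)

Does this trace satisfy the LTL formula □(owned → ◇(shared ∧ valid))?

Satisfied

owned → ◇(shared ∧ valid) holds at every position 0..7, and those are all positions ever visited, so □(owned → ◇(shared ∧ valid)) holds.
Positions where owned holds: 0, 2, 3, 4, 6, 7.
Check ◇(shared ∧ valid) at each: 0→ok, 2→ok, 3→ok, 4→ok, 6→ok, 7→ok.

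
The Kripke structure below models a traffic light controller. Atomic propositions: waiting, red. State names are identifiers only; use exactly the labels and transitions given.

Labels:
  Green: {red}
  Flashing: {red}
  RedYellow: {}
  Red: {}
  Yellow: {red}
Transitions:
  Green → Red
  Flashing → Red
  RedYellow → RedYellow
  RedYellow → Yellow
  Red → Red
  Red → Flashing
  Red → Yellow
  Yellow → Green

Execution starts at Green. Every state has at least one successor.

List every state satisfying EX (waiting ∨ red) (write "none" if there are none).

{RedYellow, Red, Yellow}

States satisfying waiting ∨ red: {Green, Flashing, Yellow}.
States satisfying EX (waiting ∨ red): {RedYellow, Red, Yellow}.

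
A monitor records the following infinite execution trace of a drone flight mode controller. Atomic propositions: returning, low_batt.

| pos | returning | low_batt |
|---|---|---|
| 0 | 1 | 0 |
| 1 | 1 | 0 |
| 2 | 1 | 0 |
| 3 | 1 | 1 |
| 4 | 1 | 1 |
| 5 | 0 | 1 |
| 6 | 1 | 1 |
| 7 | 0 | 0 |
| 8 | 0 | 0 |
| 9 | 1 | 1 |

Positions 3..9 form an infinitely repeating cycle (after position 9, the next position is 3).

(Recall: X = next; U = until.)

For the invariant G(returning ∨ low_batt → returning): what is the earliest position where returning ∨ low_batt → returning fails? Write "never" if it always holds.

Check returning ∨ low_batt → returning at each position in order: 0 ✓, 1 ✓, 2 ✓, 3 ✓, 4 ✓.
At position 5 the labels are {low_batt}, so returning ∨ low_batt → returning is false there. This is the first violation.

5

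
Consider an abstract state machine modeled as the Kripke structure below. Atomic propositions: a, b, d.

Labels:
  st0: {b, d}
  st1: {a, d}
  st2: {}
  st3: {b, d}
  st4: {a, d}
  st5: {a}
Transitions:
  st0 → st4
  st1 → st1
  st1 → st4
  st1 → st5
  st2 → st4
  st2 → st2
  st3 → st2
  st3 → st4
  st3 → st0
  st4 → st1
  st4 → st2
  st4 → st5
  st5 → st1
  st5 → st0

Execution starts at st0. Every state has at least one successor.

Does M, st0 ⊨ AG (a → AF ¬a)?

States satisfying a → AF ¬a: {st0, st2, st3}.
States satisfying AG (a → AF ¬a): ∅.
st1 is reachable from st0 and violates a → AF ¬a, so AG fails at st0.
st0 ∉ Sat(AG (a → AF ¬a)).

Does not hold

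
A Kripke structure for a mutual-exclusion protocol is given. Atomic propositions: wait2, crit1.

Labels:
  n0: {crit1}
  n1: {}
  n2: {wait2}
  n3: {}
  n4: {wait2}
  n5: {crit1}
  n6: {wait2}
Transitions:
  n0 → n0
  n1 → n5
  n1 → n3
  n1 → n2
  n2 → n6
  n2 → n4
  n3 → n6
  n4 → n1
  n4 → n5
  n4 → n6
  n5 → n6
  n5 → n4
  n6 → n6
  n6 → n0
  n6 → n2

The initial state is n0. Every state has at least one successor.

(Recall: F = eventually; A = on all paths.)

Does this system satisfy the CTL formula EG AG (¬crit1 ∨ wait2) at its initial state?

No

States satisfying AG (¬crit1 ∨ wait2): ∅.
States satisfying EG AG (¬crit1 ∨ wait2): ∅.
No suitable path/successor from n0 witnesses the formula.
n0 ∉ Sat(EG AG (¬crit1 ∨ wait2)).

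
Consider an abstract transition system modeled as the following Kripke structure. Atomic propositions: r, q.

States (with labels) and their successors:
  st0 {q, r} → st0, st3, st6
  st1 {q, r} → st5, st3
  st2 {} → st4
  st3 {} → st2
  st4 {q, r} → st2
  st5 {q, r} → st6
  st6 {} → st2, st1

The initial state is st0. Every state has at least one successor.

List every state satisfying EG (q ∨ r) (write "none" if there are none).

{st0}

States satisfying q ∨ r: {st0, st1, st4, st5}.
States satisfying EG (q ∨ r): {st0}.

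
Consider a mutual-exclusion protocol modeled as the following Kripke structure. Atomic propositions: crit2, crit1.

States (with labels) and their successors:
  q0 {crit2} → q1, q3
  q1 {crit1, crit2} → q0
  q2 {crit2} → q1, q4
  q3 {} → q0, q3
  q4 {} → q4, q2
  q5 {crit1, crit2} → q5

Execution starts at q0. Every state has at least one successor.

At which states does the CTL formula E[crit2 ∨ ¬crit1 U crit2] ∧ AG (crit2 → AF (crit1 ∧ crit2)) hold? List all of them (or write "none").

States satisfying crit2 ∨ ¬crit1: {q0, q1, q2, q3, q4, q5}.
States satisfying crit2: {q0, q1, q2, q5}.
States satisfying E[crit2 ∨ ¬crit1 U crit2]: {q0, q1, q2, q3, q4, q5}.
States satisfying crit2 → AF (crit1 ∧ crit2): {q1, q3, q4, q5}.
States satisfying AG (crit2 → AF (crit1 ∧ crit2)): {q5}.
States satisfying E[crit2 ∨ ¬crit1 U crit2] ∧ AG (crit2 → AF (crit1 ∧ crit2)): {q5}.

{q5}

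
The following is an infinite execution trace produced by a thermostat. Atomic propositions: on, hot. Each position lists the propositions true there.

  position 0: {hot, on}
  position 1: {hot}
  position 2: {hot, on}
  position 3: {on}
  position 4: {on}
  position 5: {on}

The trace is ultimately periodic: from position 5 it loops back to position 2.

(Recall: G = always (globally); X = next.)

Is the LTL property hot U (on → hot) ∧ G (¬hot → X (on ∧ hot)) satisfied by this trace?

Walking from position 0: on → hot first holds at position 0, and hot holds at every earlier position along the way, so hot U (on → hot) holds.
¬hot → X (on ∧ hot) must hold at every position from 0 onward. It fails at position 3, so G (¬hot → X (on ∧ hot)) is false.
Positions where ¬hot holds: 3, 4, 5.
Check X (on ∧ hot) at each: 3→fails, 4→fails, 5→ok.
At position 0: hot U (on → hot) is true; G (¬hot → X (on ∧ hot)) is false; so hot U (on → hot) ∧ G (¬hot → X (on ∧ hot)) is false.

No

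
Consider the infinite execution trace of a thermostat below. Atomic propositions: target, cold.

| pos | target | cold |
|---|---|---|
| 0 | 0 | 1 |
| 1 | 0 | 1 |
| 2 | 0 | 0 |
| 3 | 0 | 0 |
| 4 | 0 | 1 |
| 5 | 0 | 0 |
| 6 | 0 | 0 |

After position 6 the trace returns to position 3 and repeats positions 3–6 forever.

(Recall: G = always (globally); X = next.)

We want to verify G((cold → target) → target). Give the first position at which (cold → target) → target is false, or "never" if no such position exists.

2

Check (cold → target) → target at each position in order: 0 ✓, 1 ✓.
At position 2 the labels are {}, so (cold → target) → target is false there. This is the first violation.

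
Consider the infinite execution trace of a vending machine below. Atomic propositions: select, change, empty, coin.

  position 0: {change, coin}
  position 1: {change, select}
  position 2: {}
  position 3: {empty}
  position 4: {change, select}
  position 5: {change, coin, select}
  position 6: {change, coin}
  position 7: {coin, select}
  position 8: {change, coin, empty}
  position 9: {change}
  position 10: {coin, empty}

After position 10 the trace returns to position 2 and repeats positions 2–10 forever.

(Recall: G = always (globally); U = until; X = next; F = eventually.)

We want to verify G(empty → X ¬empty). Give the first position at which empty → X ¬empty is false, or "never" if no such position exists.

empty → X ¬empty holds at every position 0..10, and those are all the positions the trace ever visits, so the invariant G(empty → X ¬empty) is never violated.

never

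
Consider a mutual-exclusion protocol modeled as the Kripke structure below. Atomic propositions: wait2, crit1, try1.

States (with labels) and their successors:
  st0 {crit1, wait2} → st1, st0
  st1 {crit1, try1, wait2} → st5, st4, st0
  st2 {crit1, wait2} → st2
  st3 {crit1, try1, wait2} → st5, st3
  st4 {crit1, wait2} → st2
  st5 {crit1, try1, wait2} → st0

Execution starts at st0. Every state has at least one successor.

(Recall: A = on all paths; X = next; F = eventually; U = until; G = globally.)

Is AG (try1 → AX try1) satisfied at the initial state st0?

States satisfying try1 → AX try1: {st0, st2, st3, st4}.
States satisfying AG (try1 → AX try1): {st2, st4}.
st1 is reachable from st0 and violates try1 → AX try1, so AG fails at st0.
st0 ∉ Sat(AG (try1 → AX try1)).

Violated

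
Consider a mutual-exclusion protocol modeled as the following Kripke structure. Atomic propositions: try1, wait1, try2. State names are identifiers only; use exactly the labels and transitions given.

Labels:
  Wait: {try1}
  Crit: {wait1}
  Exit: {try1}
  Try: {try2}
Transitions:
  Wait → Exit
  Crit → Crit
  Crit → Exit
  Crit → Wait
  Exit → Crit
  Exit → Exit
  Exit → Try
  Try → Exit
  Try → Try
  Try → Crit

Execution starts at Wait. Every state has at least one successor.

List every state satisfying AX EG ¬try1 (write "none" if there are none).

none

States satisfying EG ¬try1: {Crit, Try}.
States satisfying AX EG ¬try1: ∅.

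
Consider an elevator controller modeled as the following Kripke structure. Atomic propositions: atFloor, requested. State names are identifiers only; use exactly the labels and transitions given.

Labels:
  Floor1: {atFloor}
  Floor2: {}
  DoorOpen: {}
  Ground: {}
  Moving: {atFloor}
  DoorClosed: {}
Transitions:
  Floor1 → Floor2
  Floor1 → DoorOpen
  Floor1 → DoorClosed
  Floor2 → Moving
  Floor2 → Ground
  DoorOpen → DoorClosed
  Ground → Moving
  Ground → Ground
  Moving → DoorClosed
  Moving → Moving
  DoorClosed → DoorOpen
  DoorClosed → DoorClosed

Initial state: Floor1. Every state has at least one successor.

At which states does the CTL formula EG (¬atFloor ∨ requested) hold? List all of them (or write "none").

States satisfying ¬atFloor ∨ requested: {Floor2, DoorOpen, Ground, DoorClosed}.
States satisfying EG (¬atFloor ∨ requested): {Floor2, DoorOpen, Ground, DoorClosed}.

{Floor2, DoorOpen, Ground, DoorClosed}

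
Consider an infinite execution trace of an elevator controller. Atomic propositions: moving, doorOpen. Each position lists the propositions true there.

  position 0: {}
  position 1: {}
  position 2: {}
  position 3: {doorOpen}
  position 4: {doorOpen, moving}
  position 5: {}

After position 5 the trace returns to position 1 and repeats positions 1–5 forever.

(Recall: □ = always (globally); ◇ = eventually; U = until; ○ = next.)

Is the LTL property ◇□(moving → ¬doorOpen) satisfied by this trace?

□(moving → ¬doorOpen) is false at every position 0..5, so it never becomes true and ◇□(moving → ¬doorOpen) fails.

Does not hold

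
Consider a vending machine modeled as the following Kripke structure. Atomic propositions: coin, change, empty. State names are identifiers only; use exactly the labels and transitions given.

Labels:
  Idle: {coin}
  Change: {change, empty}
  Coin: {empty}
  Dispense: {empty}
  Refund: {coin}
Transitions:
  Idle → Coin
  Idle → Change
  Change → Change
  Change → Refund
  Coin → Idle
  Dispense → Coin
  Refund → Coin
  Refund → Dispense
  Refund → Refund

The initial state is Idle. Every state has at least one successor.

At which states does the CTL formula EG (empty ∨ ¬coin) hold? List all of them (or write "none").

States satisfying empty ∨ ¬coin: {Change, Coin, Dispense}.
States satisfying EG (empty ∨ ¬coin): {Change}.

{Change}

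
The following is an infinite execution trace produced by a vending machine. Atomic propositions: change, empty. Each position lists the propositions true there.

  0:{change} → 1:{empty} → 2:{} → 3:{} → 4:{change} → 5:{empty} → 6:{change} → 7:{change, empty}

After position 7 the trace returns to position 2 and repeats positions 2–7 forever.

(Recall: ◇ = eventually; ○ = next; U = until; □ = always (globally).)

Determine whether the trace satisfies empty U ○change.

Walking from position 0: at position 0, ○change has not yet held and empty fails, so empty U ○change is false.

Violated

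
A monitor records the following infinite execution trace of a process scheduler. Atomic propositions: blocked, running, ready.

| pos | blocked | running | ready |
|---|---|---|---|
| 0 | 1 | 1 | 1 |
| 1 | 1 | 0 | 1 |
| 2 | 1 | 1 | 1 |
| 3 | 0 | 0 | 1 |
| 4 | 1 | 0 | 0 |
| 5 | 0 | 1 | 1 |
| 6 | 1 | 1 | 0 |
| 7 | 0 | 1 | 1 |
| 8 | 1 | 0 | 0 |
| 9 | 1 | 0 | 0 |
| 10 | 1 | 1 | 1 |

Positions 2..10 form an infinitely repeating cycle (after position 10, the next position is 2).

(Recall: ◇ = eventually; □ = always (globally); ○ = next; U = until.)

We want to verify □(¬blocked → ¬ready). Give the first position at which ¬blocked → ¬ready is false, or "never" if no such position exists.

3

Check ¬blocked → ¬ready at each position in order: 0 ✓, 1 ✓, 2 ✓.
At position 3 the labels are {ready}, so ¬blocked → ¬ready is false there. This is the first violation.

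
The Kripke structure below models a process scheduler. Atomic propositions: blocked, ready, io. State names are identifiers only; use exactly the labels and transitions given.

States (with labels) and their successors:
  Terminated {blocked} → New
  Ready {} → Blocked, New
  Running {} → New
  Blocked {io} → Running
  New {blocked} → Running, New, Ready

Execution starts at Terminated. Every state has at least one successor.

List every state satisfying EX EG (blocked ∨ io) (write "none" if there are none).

{Terminated, Ready, Running, New}

States satisfying EG (blocked ∨ io): {Terminated, New}.
States satisfying EX EG (blocked ∨ io): {Terminated, Ready, Running, New}.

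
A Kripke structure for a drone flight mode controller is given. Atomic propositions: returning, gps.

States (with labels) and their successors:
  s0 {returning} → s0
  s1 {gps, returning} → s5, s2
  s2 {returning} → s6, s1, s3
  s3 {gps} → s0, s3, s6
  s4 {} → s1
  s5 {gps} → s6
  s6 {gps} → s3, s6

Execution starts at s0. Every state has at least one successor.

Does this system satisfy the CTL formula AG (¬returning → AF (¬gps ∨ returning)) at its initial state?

States satisfying ¬returning → AF (¬gps ∨ returning): {s0, s1, s2, s4}.
States satisfying AG (¬returning → AF (¬gps ∨ returning)): {s0}.
Every state reachable from s0 satisfies ¬returning → AF (¬gps ∨ returning).
s0 ∈ Sat(AG (¬returning → AF (¬gps ∨ returning))).

Yes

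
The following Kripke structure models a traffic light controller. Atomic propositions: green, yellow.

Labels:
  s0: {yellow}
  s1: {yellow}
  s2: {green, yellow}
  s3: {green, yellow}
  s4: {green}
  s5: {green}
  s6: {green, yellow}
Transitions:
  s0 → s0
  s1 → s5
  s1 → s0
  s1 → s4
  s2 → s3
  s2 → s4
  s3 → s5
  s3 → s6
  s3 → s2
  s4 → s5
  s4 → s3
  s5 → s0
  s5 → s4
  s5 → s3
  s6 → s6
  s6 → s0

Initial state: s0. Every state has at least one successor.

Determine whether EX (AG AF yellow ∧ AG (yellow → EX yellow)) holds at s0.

Holds

States satisfying AG AF yellow ∧ AG (yellow → EX yellow): {s0, s6}.
States satisfying EX (AG AF yellow ∧ AG (yellow → EX yellow)): {s0, s1, s3, s5, s6}.
s0 ∈ Sat(EX (AG AF yellow ∧ AG (yellow → EX yellow))).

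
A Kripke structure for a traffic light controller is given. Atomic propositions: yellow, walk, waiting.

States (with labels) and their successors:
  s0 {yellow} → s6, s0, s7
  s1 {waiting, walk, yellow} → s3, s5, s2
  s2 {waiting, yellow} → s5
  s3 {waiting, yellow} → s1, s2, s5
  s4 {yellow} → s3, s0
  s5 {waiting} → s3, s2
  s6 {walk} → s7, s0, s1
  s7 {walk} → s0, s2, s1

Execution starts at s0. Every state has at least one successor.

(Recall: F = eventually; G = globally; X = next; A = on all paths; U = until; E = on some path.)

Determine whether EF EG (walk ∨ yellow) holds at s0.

Holds

States satisfying EG (walk ∨ yellow): {s0, s1, s3, s4, s6, s7}.
States satisfying EF EG (walk ∨ yellow): {s0, s1, s2, s3, s4, s5, s6, s7}.
Some path from s0 reaches a state where EG (walk ∨ yellow) holds.
s0 ∈ Sat(EF EG (walk ∨ yellow)).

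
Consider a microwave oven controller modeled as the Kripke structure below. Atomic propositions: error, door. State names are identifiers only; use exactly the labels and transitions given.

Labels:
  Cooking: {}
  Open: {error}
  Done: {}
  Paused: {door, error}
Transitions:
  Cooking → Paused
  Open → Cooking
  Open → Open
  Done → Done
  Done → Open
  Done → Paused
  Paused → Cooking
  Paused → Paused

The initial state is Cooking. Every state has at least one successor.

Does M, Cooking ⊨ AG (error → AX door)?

States satisfying error → AX door: {Cooking, Done}.
States satisfying AG (error → AX door): ∅.
Paused is reachable from Cooking and violates error → AX door, so AG fails at Cooking.
Cooking ∉ Sat(AG (error → AX door)).

No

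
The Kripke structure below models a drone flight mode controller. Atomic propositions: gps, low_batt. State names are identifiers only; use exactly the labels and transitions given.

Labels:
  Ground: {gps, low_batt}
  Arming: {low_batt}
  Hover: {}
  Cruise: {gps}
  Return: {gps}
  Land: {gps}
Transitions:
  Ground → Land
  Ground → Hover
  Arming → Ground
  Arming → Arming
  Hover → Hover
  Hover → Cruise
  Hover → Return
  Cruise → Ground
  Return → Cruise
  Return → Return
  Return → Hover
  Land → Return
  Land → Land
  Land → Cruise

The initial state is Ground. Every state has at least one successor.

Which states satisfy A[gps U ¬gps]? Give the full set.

States satisfying gps: {Ground, Cruise, Return, Land}.
States satisfying ¬gps: {Arming, Hover}.
States satisfying A[gps U ¬gps]: {Arming, Hover}.

{Arming, Hover}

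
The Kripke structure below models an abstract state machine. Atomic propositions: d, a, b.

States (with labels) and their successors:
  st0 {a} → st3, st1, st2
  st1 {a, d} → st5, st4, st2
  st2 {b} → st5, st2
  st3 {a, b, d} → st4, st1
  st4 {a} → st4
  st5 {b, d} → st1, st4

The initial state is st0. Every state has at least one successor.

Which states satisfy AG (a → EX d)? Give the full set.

none

States satisfying a → EX d: {st0, st1, st2, st3, st5}.
States satisfying AG (a → EX d): ∅.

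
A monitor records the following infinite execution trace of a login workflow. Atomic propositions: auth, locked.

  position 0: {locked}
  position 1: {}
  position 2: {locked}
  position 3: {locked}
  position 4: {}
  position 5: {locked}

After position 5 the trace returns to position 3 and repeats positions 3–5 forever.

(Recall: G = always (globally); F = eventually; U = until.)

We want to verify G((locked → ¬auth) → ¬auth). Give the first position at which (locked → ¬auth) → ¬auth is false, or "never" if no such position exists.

never

(locked → ¬auth) → ¬auth holds at every position 0..5, and those are all the positions the trace ever visits, so the invariant G((locked → ¬auth) → ¬auth) is never violated.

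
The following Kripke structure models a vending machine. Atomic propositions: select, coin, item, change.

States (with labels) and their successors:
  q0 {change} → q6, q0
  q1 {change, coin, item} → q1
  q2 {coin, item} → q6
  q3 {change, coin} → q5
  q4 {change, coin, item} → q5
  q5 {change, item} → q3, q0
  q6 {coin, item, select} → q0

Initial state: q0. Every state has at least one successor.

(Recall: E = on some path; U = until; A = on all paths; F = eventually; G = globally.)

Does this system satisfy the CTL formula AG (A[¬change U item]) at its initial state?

States satisfying A[¬change U item]: {q1, q2, q4, q5, q6}.
States satisfying AG (A[¬change U item]): {q1}.
q0 is reachable from q0 and violates A[¬change U item], so AG fails at q0.
q0 ∉ Sat(AG (A[¬change U item])).

Does not hold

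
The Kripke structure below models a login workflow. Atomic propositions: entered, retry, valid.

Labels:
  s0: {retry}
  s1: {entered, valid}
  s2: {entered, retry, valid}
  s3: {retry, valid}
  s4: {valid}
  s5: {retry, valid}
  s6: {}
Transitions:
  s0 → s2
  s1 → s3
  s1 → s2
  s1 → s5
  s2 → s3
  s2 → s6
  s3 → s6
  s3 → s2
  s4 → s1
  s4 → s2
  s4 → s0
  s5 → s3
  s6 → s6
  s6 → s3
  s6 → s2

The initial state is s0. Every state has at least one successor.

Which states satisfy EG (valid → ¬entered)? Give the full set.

States satisfying valid → ¬entered: {s0, s3, s4, s5, s6}.
States satisfying EG (valid → ¬entered): {s3, s5, s6}.

{s3, s5, s6}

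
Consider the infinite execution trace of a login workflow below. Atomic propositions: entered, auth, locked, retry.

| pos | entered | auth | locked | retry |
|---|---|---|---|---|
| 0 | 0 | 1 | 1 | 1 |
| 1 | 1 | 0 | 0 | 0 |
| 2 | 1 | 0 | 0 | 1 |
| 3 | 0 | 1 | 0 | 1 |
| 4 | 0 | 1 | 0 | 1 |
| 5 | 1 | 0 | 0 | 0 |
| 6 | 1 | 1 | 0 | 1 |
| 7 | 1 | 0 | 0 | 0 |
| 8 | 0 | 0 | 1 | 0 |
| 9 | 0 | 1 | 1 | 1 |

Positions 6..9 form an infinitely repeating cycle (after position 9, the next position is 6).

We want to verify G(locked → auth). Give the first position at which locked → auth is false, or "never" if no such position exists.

Check locked → auth at each position in order: 0 ✓, 1 ✓, 2 ✓, 3 ✓, 4 ✓, 5 ✓, 6 ✓, 7 ✓.
At position 8 the labels are {locked}, so locked → auth is false there. This is the first violation.

8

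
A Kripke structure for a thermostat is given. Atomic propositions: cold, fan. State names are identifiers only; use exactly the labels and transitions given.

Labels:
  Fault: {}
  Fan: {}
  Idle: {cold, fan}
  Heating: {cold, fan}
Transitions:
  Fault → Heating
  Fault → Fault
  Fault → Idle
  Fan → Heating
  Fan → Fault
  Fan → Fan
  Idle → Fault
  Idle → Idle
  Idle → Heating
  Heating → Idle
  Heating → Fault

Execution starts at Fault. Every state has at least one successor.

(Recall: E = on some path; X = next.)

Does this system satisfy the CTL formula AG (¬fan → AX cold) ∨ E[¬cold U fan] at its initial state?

States satisfying ¬fan → AX cold: {Idle, Heating}.
States satisfying AG (¬fan → AX cold): ∅.
States satisfying ¬cold: {Fault, Fan}.
States satisfying fan: {Idle, Heating}.
States satisfying E[¬cold U fan]: {Fault, Fan, Idle, Heating}.
States satisfying AG (¬fan → AX cold) ∨ E[¬cold U fan]: {Fault, Fan, Idle, Heating}.
Fault ∈ Sat(AG (¬fan → AX cold) ∨ E[¬cold U fan]).

Yes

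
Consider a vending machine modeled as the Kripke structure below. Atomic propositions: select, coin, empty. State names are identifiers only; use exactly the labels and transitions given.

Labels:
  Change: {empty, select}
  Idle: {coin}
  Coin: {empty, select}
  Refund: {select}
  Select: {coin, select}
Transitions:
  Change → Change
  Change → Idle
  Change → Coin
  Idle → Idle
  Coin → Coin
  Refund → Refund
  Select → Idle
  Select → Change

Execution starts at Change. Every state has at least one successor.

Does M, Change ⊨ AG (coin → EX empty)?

No

States satisfying coin → EX empty: {Change, Coin, Refund, Select}.
States satisfying AG (coin → EX empty): {Coin, Refund}.
Idle is reachable from Change and violates coin → EX empty, so AG fails at Change.
Change ∉ Sat(AG (coin → EX empty)).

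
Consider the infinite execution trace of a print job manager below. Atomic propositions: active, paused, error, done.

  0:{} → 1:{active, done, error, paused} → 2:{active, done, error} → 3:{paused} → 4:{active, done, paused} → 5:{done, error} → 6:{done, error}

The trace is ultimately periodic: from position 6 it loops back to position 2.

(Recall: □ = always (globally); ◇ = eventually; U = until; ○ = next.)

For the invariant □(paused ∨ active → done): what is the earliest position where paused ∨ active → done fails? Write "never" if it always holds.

Check paused ∨ active → done at each position in order: 0 ✓, 1 ✓, 2 ✓.
At position 3 the labels are {paused}, so paused ∨ active → done is false there. This is the first violation.

3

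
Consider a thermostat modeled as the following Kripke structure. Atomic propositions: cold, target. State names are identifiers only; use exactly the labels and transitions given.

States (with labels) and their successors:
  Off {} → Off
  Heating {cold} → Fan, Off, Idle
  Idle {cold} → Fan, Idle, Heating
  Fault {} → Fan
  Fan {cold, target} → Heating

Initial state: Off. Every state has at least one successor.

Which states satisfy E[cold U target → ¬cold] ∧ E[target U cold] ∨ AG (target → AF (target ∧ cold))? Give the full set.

{Off, Heating, Idle, Fault, Fan}

States satisfying cold: {Heating, Idle, Fan}.
States satisfying target → ¬cold: {Off, Heating, Idle, Fault}.
States satisfying E[cold U target → ¬cold]: {Off, Heating, Idle, Fault, Fan}.
States satisfying target: {Fan}.
States satisfying E[target U cold]: {Heating, Idle, Fan}.
States satisfying E[cold U target → ¬cold] ∧ E[target U cold]: {Heating, Idle, Fan}.
States satisfying target → AF (target ∧ cold): {Off, Heating, Idle, Fault, Fan}.
States satisfying AG (target → AF (target ∧ cold)): {Off, Heating, Idle, Fault, Fan}.
States satisfying E[cold U target → ¬cold] ∧ E[target U cold] ∨ AG (target → AF (target ∧ cold)): {Off, Heating, Idle, Fault, Fan}.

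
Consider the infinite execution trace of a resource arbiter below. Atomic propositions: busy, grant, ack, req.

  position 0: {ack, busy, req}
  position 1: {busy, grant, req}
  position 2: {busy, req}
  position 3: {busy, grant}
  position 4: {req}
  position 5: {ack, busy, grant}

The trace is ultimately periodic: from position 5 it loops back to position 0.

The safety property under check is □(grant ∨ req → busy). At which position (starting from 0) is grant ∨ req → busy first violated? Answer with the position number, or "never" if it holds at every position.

4

Check grant ∨ req → busy at each position in order: 0 ✓, 1 ✓, 2 ✓, 3 ✓.
At position 4 the labels are {req}, so grant ∨ req → busy is false there. This is the first violation.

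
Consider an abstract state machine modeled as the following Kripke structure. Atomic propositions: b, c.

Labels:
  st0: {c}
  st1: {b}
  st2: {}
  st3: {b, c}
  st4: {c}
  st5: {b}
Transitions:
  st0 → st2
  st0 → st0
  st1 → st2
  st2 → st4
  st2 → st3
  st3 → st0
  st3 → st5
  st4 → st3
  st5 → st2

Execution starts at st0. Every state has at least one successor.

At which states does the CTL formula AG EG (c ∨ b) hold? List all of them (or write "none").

none

States satisfying EG (c ∨ b): {st0, st3, st4}.
States satisfying AG EG (c ∨ b): ∅.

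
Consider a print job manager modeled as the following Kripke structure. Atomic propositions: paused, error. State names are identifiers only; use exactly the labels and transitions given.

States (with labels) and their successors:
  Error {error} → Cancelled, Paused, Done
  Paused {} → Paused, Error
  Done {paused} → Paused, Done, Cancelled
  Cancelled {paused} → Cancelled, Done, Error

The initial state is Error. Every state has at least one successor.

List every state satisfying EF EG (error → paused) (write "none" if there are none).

States satisfying EG (error → paused): {Paused, Done, Cancelled}.
States satisfying EF EG (error → paused): {Error, Paused, Done, Cancelled}.

{Error, Paused, Done, Cancelled}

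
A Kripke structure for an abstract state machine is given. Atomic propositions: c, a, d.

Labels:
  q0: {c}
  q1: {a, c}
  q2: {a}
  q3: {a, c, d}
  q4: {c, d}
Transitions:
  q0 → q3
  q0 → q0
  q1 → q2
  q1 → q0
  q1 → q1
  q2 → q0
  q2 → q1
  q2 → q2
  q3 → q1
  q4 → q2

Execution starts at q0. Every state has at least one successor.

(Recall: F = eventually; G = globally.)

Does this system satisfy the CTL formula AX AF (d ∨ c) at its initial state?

States satisfying AF (d ∨ c): {q0, q1, q3, q4}.
States satisfying AX AF (d ∨ c): {q0, q3}.
q0 ∈ Sat(AX AF (d ∨ c)).

Satisfied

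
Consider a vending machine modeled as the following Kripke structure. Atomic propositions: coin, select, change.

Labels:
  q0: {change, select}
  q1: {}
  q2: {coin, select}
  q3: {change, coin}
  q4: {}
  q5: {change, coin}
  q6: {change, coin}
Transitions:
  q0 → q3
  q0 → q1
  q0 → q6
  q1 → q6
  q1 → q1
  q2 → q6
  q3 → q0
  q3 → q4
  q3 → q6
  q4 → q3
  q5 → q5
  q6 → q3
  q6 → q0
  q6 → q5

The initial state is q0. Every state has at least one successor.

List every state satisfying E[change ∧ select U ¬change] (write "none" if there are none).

{q0, q1, q2, q4}

States satisfying change ∧ select: {q0}.
States satisfying ¬change: {q1, q2, q4}.
States satisfying E[change ∧ select U ¬change]: {q0, q1, q2, q4}.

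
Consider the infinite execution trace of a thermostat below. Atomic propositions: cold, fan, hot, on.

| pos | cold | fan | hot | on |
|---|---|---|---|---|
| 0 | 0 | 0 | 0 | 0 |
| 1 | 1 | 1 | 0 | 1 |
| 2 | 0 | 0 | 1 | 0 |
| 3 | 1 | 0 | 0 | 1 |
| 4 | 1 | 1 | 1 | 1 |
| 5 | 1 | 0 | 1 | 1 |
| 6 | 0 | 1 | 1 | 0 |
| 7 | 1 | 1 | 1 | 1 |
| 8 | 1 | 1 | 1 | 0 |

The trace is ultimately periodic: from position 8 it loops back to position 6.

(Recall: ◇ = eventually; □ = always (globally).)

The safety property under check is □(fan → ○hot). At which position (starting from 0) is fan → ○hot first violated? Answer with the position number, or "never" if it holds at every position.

fan → ○hot holds at every position 0..8, and those are all the positions the trace ever visits, so the invariant □(fan → ○hot) is never violated.

never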